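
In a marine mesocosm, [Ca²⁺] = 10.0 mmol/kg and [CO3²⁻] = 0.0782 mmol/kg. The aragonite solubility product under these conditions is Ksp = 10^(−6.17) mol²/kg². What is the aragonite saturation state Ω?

Ksp = 10^(−6.17) = 6.761×10^-7
Ω = [Ca²⁺][CO3²⁻]/Ksp = (10.0×10^-3)(0.0782×10^-3) / 6.761×10^-7 = 1.16

Ω = 1.16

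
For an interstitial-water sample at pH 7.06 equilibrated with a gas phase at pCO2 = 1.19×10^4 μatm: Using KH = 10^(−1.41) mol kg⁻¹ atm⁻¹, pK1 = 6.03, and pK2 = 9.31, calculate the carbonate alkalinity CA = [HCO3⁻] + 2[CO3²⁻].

[CO2*] = KH · pCO2 = 10^(−1.41) × 1.19×10^4×10^-6 = 4.630×10^-4 mol/kg
α₀ = 1/(1 + K1/[H⁺] + K1K2/[H⁺]²) = 1/(1 + 10^+1.03 + 10^-1.22) = 0.08492
DIC = [CO2*]/α₀ = 4.630×10^-4 / 0.08492 = 5.452 mmol/kg
CA = (α₁ + 2α₂)·DIC = (0.9100 + 2×0.005117) × 5.452 = 5.02 mmol/kg

CA = 5.02 mmol/kg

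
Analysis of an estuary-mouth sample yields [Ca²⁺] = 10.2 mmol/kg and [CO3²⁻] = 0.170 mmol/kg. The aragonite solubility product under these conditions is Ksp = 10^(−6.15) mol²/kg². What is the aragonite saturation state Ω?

Ω = 2.45

Ksp = 10^(−6.15) = 7.079×10^-7
Ω = [Ca²⁺][CO3²⁻]/Ksp = (10.2×10^-3)(0.170×10^-3) / 7.079×10^-7 = 2.45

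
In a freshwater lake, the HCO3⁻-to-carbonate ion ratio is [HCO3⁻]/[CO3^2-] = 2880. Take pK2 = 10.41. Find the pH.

From K2 = [H⁺][CO3^2-]/[HCO3⁻]:  pH = pK2 − log₁₀([HCO3⁻]/[CO3^2-])
log₁₀(2880) = +3.459
pH = 10.41 − (+3.459) = 6.95

pH = 6.95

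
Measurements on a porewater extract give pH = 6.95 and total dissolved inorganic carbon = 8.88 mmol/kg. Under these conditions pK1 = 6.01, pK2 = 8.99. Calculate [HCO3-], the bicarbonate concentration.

[HCO3⁻] = 7.90 mmol/kg

α₁ = 1 / (1 + [H⁺]/K1 + K2/[H⁺]) = 1 / (1 + 10^-0.94 + 10^-2.04)
   = 1 / (1 + 0.11482 + 0.0091201) = 1/1.1239 = 0.8897
[HCO3⁻] = α₁ × DIC = 0.8897 × 8.88 = 7.90 mmol/kg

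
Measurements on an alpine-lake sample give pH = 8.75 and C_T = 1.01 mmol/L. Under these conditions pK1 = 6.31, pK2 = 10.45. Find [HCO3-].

α₁ = 1 / (1 + [H⁺]/K1 + K2/[H⁺]) = 1 / (1 + 10^-2.44 + 10^-1.70)
   = 1 / (1 + 0.0036308 + 0.019953) = 1/1.0236 = 0.9770
[HCO3⁻] = α₁ × DIC = 0.9770 × 1.01 = 0.987 mmol/L

[HCO3⁻] = 0.987 mmol/L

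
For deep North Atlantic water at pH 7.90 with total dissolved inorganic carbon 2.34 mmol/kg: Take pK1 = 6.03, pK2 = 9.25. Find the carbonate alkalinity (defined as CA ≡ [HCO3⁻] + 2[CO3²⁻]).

CA = [HCO3⁻] + 2[CO3²⁻] = (α₁ + 2α₂)·DIC
At pH 7.90: [H⁺]/K1 = 10^-1.87 = 0.013490, K2/[H⁺] = 10^-1.35 = 0.044668
α₁ = 1/(1 + 0.013490 + 0.044668) = 1/1.0582 = 0.9450; α₂ = α₁·K2/[H⁺] = 0.04221
α₁ + 2α₂ = 1.0295
CA = 1.0295 × 2.34 = 2.41 mmol/kg

CA = 2.41 mmol/kg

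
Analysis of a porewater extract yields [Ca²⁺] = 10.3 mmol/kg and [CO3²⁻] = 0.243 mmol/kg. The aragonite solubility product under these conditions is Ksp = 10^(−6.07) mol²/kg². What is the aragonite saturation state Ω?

Ksp = 10^(−6.07) = 8.511×10^-7
Ω = [Ca²⁺][CO3²⁻]/Ksp = (10.3×10^-3)(0.243×10^-3) / 8.511×10^-7 = 2.94

Ω = 2.94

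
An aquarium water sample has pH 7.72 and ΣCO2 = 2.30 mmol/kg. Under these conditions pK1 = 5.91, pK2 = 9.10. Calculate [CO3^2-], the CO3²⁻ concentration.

α₂ = 1 / (1 + [H⁺]/K2 + [H⁺]²/(K1K2)) = 1 / (1 + 10^+1.38 + 10^-0.43)
   = 1 / (1 + 23.988 + 0.37154) = 1/25.360 = 0.03943
[CO3²⁻] = α₂ × DIC = 0.03943 × 2.30 = 0.0907 mmol/kg

[CO3²⁻] = 0.0907 mmol/kg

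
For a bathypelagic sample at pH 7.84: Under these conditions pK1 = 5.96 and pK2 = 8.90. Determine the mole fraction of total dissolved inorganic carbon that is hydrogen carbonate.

α₁ = 1 / (1 + [H⁺]/K1 + K2/[H⁺]) = 1 / (1 + 10^-1.88 + 10^-1.06)
   = 1 / (1 + 0.013183 + 0.087096) = 1/1.1003 = 0.9089

α₁ = 0.909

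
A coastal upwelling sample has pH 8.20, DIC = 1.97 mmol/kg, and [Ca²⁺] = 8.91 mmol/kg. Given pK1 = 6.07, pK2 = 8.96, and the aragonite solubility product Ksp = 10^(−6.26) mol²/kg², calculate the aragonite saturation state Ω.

Ω = 4.70

α₂ = 1 / (1 + [H⁺]/K2 + [H⁺]²/(K1K2)) = 1 / (1 + 10^+0.76 + 10^-1.37)
   = 1 / (1 + 5.7544 + 0.042658) = 1/6.7971 = 0.1471
[CO3²⁻] = α₂ × DIC = 0.1471 × 1.97 = 0.2898 mmol/kg
Ksp = 10^(−6.26) = 5.495×10^-7
Ω = [Ca²⁺][CO3²⁻]/Ksp = (8.91×10^-3)(2.898×10^-4) / 5.495×10^-7 = 4.70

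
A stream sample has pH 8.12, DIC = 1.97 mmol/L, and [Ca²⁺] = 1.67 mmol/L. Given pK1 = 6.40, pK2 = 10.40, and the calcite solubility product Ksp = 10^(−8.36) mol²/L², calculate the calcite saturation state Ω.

α₂ = 1 / (1 + [H⁺]/K2 + [H⁺]²/(K1K2)) = 1 / (1 + 10^+2.28 + 10^+0.56)
   = 1 / (1 + 190.55 + 3.6308) = 1/195.18 = 0.005124
[CO3²⁻] = α₂ × DIC = 0.005124 × 1.97 = 0.01009 mmol/L = 10.09 μmol/L
Ksp = 10^(−8.36) = 4.365×10^-9
Ω = [Ca²⁺][CO3²⁻]/Ksp = (1.67×10^-3)(1.009×10^-5) / 4.365×10^-9 = 3.86

Ω = 3.86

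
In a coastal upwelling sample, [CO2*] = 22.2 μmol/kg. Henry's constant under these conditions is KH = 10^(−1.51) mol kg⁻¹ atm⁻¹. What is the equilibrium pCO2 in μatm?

pCO2 = 718 μatm

KH = 10^(−1.51) = 3.090×10^-2 mol kg⁻¹ atm⁻¹
pCO2 = [CO2*]/KH = 22.2×10^-6 / 3.090×10^-2 = 7.18×10^-4 atm = 718 μatm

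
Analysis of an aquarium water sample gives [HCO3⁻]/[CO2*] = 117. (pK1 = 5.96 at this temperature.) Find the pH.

From K1 = [H⁺][HCO3⁻]/[CO2*]:  pH = pK1 + log₁₀([HCO3⁻]/[CO2*])
log₁₀(117) = +2.068
pH = 5.96 + (+2.068) = 8.03

pH = 8.03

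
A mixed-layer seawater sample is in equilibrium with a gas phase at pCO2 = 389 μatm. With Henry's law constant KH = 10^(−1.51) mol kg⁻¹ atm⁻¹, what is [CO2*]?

KH = 10^(−1.51) = 3.090×10^-2 mol kg⁻¹ atm⁻¹
[CO2*] = KH · pCO2 = 3.090×10^-2 × 389×10^-6 atm = 1.20×10^-5 mol/kg

[CO2*] = 12.0 μmol/kg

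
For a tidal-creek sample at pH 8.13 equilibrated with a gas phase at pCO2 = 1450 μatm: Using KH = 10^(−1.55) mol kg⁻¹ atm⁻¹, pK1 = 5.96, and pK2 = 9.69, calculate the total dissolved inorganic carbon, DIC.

[CO2*] = KH · pCO2 = 10^(−1.55) × 1450×10^-6 = 4.087×10^-5 mol/kg
α₀ = 1/(1 + K1/[H⁺] + K1K2/[H⁺]²) = 1/(1 + 10^+2.17 + 10^+0.61) = 0.006537
DIC = [CO2*]/α₀ = 4.087×10^-5 / 0.006537 = 6.25 mmol/kg

DIC = 6.25 mmol/kg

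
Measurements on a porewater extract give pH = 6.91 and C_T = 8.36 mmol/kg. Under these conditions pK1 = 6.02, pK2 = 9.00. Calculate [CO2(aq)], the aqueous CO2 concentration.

[CO2*] = 0.947 mmol/kg

α₀ = 1 / (1 + K1/[H⁺] + K1K2/[H⁺]²) = 1 / (1 + 10^+0.89 + 10^-1.20)
   = 1 / (1 + 7.7625 + 0.063096) = 1/8.8256 = 0.1133
[CO2*] = α₀ × DIC = 0.1133 × 8.36 = 0.947 mmol/kg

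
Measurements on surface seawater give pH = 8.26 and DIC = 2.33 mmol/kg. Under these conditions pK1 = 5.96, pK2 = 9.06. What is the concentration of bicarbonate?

α₁ = 1 / (1 + [H⁺]/K1 + K2/[H⁺]) = 1 / (1 + 10^-2.30 + 10^-0.80)
   = 1 / (1 + 0.0050119 + 0.15849) = 1/1.1635 = 0.8595
[HCO3⁻] = α₁ × DIC = 0.8595 × 2.33 = 2.00 mmol/kg

[HCO3⁻] = 2.00 mmol/kg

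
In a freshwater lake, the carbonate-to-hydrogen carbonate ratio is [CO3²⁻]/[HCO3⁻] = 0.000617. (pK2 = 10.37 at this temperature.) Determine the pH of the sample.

pH = 7.16

From K2 = [H⁺][CO3²⁻]/[HCO3⁻]:  pH = pK2 + log₁₀([CO3²⁻]/[HCO3⁻])
log₁₀(0.000617) = -3.210
pH = 10.37 + (-3.210) = 7.16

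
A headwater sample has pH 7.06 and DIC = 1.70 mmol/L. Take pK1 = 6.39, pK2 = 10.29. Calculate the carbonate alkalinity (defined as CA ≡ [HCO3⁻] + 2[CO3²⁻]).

CA = 1.40 mmol/L

CA = [HCO3⁻] + 2[CO3²⁻] = (α₁ + 2α₂)·DIC
At pH 7.06: [H⁺]/K1 = 10^-0.67 = 0.21380, K2/[H⁺] = 10^-3.23 = 0.00058884
α₁ = 1/(1 + 0.21380 + 0.00058884) = 1/1.2144 = 0.8235; α₂ = α₁·K2/[H⁺] = 0.0004849
α₁ + 2α₂ = 0.8244
CA = 0.8244 × 1.70 = 1.40 mmol/L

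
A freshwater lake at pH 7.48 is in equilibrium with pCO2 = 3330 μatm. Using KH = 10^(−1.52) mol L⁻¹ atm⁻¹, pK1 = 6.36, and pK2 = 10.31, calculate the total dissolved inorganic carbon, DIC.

[CO2*] = KH · pCO2 = 10^(−1.52) × 3330×10^-6 = 1.006×10^-4 mol/L
α₀ = 1/(1 + K1/[H⁺] + K1K2/[H⁺]²) = 1/(1 + 10^+1.12 + 10^-1.71) = 0.07041
DIC = [CO2*]/α₀ = 1.006×10^-4 / 0.07041 = 1.43 mmol/L

DIC = 1.43 mmol/L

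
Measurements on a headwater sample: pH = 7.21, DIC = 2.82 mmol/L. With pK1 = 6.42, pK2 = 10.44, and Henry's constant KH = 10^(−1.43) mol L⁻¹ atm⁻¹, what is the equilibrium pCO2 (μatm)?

α₀ = 1 / (1 + K1/[H⁺] + K1K2/[H⁺]²) = 1 / (1 + 10^+0.79 + 10^-2.44)
   = 1 / (1 + 6.1660 + 0.0036308) = 1/7.1696 = 0.1395
[CO2*] = α₀ × DIC = 0.1395 × 2.82 = 0.3933 mmol/L
pCO2 = [CO2*]/KH = 3.933×10^-4 / 3.715×10^-2 = 1.06×10^4 μatm

pCO2 = 1.06×10^4 μatm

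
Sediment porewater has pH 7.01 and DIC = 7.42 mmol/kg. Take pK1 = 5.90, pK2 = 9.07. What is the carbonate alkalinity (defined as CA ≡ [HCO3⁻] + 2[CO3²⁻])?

CA = 6.95 mmol/kg

CA = [HCO3⁻] + 2[CO3²⁻] = (α₁ + 2α₂)·DIC
At pH 7.01: [H⁺]/K1 = 10^-1.11 = 0.077625, K2/[H⁺] = 10^-2.06 = 0.0087096
α₁ = 1/(1 + 0.077625 + 0.0087096) = 1/1.0863 = 0.9205; α₂ = α₁·K2/[H⁺] = 0.008017
α₁ + 2α₂ = 0.9366
CA = 0.9366 × 7.42 = 6.95 mmol/kg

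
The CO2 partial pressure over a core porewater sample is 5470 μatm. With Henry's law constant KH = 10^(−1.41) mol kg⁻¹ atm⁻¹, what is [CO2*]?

KH = 10^(−1.41) = 3.890×10^-2 mol kg⁻¹ atm⁻¹
[CO2*] = KH · pCO2 = 3.890×10^-2 × 5470×10^-6 atm = 2.13×10^-4 mol/kg

[CO2*] = 213 μmol/kg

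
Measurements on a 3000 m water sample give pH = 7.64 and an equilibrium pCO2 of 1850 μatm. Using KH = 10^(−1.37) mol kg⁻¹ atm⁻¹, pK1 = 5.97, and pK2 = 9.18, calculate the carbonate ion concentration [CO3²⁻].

[CO3²⁻] = 0.106 mmol/kg

[CO2*] = KH · pCO2 = 10^(−1.37) × 1850×10^-6 = 7.892×10^-5 mol/kg
α₀ = 1/(1 + K1/[H⁺] + K1K2/[H⁺]²) = 1/(1 + 10^+1.67 + 10^+0.13) = 0.02036
DIC = [CO2*]/α₀ = 7.892×10^-5 / 0.02036 = 3.877 mmol/kg
[CO3²⁻] = α₂·DIC; α₂ = 0.02746, so [CO3²⁻] = 0.02746 × 3.877 = 0.106 mmol/kg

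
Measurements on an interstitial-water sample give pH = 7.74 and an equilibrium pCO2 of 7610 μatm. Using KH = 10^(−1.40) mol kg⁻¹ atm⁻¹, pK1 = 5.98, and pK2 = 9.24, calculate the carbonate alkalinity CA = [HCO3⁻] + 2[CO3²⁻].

CA = 18.5 mmol/kg

[CO2*] = KH · pCO2 = 10^(−1.40) × 7610×10^-6 = 3.030×10^-4 mol/kg
α₀ = 1/(1 + K1/[H⁺] + K1K2/[H⁺]²) = 1/(1 + 10^+1.76 + 10^+0.26) = 0.01657
DIC = [CO2*]/α₀ = 3.030×10^-4 / 0.01657 = 18.29 mmol/kg
CA = (α₁ + 2α₂)·DIC = (0.9533 + 2×0.03015) × 18.29 = 18.5 mmol/kg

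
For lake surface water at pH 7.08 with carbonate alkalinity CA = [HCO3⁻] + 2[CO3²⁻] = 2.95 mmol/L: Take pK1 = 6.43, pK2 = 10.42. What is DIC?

CA = [HCO3⁻] + 2[CO3²⁻] = (α₁ + 2α₂)·DIC
At pH 7.08: [H⁺]/K1 = 10^-0.65 = 0.22387, K2/[H⁺] = 10^-3.34 = 0.00045709
α₁ = 1/(1 + 0.22387 + 0.00045709) = 1/1.2243 = 0.8168; α₂ = α₁·K2/[H⁺] = 0.0003733
α₁ + 2α₂ = 0.8175
DIC = CA / (α₁ + 2α₂) = 2.95 / 0.8175 = 3.61 mmol/L

DIC = 3.61 mmol/L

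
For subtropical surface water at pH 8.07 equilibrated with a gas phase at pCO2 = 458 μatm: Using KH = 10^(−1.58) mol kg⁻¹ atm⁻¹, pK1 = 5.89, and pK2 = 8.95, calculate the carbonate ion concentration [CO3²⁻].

[CO3²⁻] = 0.240 mmol/kg

[CO2*] = KH · pCO2 = 10^(−1.58) × 458×10^-6 = 1.205×10^-5 mol/kg
α₀ = 1/(1 + K1/[H⁺] + K1K2/[H⁺]²) = 1/(1 + 10^+2.18 + 10^+1.30) = 0.005804
DIC = [CO2*]/α₀ = 1.205×10^-5 / 0.005804 = 2.076 mmol/kg
[CO3²⁻] = α₂·DIC; α₂ = 0.1158, so [CO3²⁻] = 0.1158 × 2.076 = 0.240 mmol/kg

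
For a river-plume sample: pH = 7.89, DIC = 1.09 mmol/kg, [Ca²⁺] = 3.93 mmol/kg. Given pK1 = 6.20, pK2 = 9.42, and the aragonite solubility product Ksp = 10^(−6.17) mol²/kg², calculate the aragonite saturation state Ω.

α₂ = 1 / (1 + [H⁺]/K2 + [H⁺]²/(K1K2)) = 1 / (1 + 10^+1.53 + 10^-0.16)
   = 1 / (1 + 33.884 + 0.69183) = 1/35.576 = 0.02811
[CO3²⁻] = α₂ × DIC = 0.02811 × 1.09 = 0.03064 mmol/kg
Ksp = 10^(−6.17) = 6.761×10^-7
Ω = [Ca²⁺][CO3²⁻]/Ksp = (3.93×10^-3)(3.064×10^-5) / 6.761×10^-7 = 0.178

Ω = 0.178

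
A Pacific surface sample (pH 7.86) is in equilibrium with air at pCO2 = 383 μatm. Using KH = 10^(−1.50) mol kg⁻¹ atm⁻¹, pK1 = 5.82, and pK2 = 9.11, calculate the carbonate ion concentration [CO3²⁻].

[CO2*] = KH · pCO2 = 10^(−1.50) × 383×10^-6 = 1.211×10^-5 mol/kg
α₀ = 1/(1 + K1/[H⁺] + K1K2/[H⁺]²) = 1/(1 + 10^+2.04 + 10^+0.79) = 0.008561
DIC = [CO2*]/α₀ = 1.211×10^-5 / 0.008561 = 1.415 mmol/kg
[CO3²⁻] = α₂·DIC; α₂ = 0.05278, so [CO3²⁻] = 0.05278 × 1.415 = 0.0747 mmol/kg

[CO3²⁻] = 0.0747 mmol/kg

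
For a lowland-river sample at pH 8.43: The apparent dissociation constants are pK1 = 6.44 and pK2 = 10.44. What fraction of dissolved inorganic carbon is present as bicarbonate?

α₁ = 1 / (1 + [H⁺]/K1 + K2/[H⁺]) = 1 / (1 + 10^-1.99 + 10^-2.01)
   = 1 / (1 + 0.010233 + 0.0097724) = 1/1.0200 = 0.9804

α₁ = 0.980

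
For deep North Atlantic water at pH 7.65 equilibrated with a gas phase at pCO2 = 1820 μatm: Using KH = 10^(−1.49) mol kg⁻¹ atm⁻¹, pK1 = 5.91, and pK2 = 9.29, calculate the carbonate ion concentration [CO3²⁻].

[CO2*] = KH · pCO2 = 10^(−1.49) × 1820×10^-6 = 5.889×10^-5 mol/kg
α₀ = 1/(1 + K1/[H⁺] + K1K2/[H⁺]²) = 1/(1 + 10^+1.74 + 10^+0.10) = 0.01748
DIC = [CO2*]/α₀ = 5.889×10^-5 / 0.01748 = 3.370 mmol/kg
[CO3²⁻] = α₂·DIC; α₂ = 0.02200, so [CO3²⁻] = 0.02200 × 3.370 = 0.0741 mmol/kg

[CO3²⁻] = 0.0741 mmol/kg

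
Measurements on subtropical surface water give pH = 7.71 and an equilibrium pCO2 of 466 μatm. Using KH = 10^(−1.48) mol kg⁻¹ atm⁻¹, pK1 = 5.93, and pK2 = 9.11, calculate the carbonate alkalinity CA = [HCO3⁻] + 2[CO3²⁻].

[CO2*] = KH · pCO2 = 10^(−1.48) × 466×10^-6 = 1.543×10^-5 mol/kg
α₀ = 1/(1 + K1/[H⁺] + K1K2/[H⁺]²) = 1/(1 + 10^+1.78 + 10^+0.38) = 0.01571
DIC = [CO2*]/α₀ = 1.543×10^-5 / 0.01571 = 0.9822 mmol/kg
CA = (α₁ + 2α₂)·DIC = (0.9466 + 2×0.03769) × 0.9822 = 1.00 mmol/kg

CA = 1.00 mmol/kg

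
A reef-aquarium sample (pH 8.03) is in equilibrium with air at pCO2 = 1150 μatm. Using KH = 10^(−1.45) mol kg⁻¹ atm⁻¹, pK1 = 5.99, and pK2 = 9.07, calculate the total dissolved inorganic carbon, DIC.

DIC = 4.92 mmol/kg

[CO2*] = KH · pCO2 = 10^(−1.45) × 1150×10^-6 = 4.080×10^-5 mol/kg
α₀ = 1/(1 + K1/[H⁺] + K1K2/[H⁺]²) = 1/(1 + 10^+2.04 + 10^+1.00) = 0.008289
DIC = [CO2*]/α₀ = 4.080×10^-5 / 0.008289 = 4.92 mmol/kg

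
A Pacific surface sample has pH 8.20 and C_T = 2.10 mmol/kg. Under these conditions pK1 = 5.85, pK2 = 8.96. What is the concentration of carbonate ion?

α₂ = 1 / (1 + [H⁺]/K2 + [H⁺]²/(K1K2)) = 1 / (1 + 10^+0.76 + 10^-1.59)
   = 1 / (1 + 5.7544 + 0.025704) = 1/6.7801 = 0.1475
[CO3²⁻] = α₂ × DIC = 0.1475 × 2.10 = 0.310 mmol/kg

[CO3²⁻] = 0.310 mmol/kg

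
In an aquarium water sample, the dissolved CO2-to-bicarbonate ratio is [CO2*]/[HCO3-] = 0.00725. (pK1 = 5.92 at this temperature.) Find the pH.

From K1 = [H⁺][HCO3-]/[CO2*]:  pH = pK1 − log₁₀([CO2*]/[HCO3-])
log₁₀(0.00725) = -2.140
pH = 5.92 − (-2.140) = 8.06

pH = 8.06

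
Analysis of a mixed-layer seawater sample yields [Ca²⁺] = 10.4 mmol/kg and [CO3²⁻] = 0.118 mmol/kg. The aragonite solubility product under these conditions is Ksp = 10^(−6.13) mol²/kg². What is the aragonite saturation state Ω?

Ω = 1.66

Ksp = 10^(−6.13) = 7.413×10^-7
Ω = [Ca²⁺][CO3²⁻]/Ksp = (10.4×10^-3)(0.118×10^-3) / 7.413×10^-7 = 1.66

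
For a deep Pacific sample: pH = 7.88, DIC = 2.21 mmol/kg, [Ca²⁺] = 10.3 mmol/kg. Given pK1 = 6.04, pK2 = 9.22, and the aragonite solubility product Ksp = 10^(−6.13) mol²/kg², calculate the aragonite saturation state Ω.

α₂ = 1 / (1 + [H⁺]/K2 + [H⁺]²/(K1K2)) = 1 / (1 + 10^+1.34 + 10^-0.50)
   = 1 / (1 + 21.878 + 0.31623) = 1/23.194 = 0.04311
[CO3²⁻] = α₂ × DIC = 0.04311 × 2.21 = 0.09528 mmol/kg
Ksp = 10^(−6.13) = 7.413×10^-7
Ω = [Ca²⁺][CO3²⁻]/Ksp = (10.3×10^-3)(9.528×10^-5) / 7.413×10^-7 = 1.32

Ω = 1.32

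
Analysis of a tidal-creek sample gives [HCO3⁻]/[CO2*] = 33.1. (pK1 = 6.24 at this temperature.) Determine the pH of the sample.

pH = 7.76

From K1 = [H⁺][HCO3⁻]/[CO2*]:  pH = pK1 + log₁₀([HCO3⁻]/[CO2*])
log₁₀(33.1) = +1.520
pH = 6.24 + (+1.520) = 7.76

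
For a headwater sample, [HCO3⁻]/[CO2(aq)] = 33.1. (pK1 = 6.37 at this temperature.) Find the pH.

pH = 7.89

From K1 = [H⁺][HCO3⁻]/[CO2(aq)]:  pH = pK1 + log₁₀([HCO3⁻]/[CO2(aq)])
log₁₀(33.1) = +1.520
pH = 6.37 + (+1.520) = 7.89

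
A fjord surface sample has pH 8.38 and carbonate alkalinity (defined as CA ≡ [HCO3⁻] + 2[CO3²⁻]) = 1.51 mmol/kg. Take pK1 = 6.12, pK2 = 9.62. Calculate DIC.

CA = [HCO3⁻] + 2[CO3²⁻] = (α₁ + 2α₂)·DIC
At pH 8.38: [H⁺]/K1 = 10^-2.26 = 0.0054954, K2/[H⁺] = 10^-1.24 = 0.057544
α₁ = 1/(1 + 0.0054954 + 0.057544) = 1/1.0630 = 0.9407; α₂ = α₁·K2/[H⁺] = 0.05413
α₁ + 2α₂ = 1.0490
DIC = CA / (α₁ + 2α₂) = 1.51 / 1.0490 = 1.44 mmol/kg

DIC = 1.44 mmol/kg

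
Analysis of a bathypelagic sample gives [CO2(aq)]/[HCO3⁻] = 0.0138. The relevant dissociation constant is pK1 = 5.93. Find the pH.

pH = 7.79

From K1 = [H⁺][HCO3⁻]/[CO2(aq)]:  pH = pK1 − log₁₀([CO2(aq)]/[HCO3⁻])
log₁₀(0.0138) = -1.860
pH = 5.93 − (-1.860) = 7.79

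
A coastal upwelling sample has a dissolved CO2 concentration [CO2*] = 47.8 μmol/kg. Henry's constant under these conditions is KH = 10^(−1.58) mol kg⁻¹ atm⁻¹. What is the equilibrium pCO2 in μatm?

pCO2 = 1820 μatm

KH = 10^(−1.58) = 2.630×10^-2 mol kg⁻¹ atm⁻¹
pCO2 = [CO2*]/KH = 47.8×10^-6 / 2.630×10^-2 = 1.82×10^-3 atm = 1820 μatm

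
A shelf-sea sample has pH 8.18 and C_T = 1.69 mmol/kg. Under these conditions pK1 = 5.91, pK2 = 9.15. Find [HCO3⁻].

α₁ = 1 / (1 + [H⁺]/K1 + K2/[H⁺]) = 1 / (1 + 10^-2.27 + 10^-0.97)
   = 1 / (1 + 0.0053703 + 0.10715) = 1/1.1125 = 0.8989
[HCO3⁻] = α₁ × DIC = 0.8989 × 1.69 = 1.52 mmol/kg

[HCO3⁻] = 1.52 mmol/kg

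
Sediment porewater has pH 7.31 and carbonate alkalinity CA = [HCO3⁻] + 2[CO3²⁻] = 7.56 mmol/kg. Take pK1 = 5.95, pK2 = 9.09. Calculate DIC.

DIC = 7.76 mmol/kg

CA = [HCO3⁻] + 2[CO3²⁻] = (α₁ + 2α₂)·DIC
At pH 7.31: [H⁺]/K1 = 10^-1.36 = 0.043652, K2/[H⁺] = 10^-1.78 = 0.016596
α₁ = 1/(1 + 0.043652 + 0.016596) = 1/1.0602 = 0.9432; α₂ = α₁·K2/[H⁺] = 0.01565
α₁ + 2α₂ = 0.9745
DIC = CA / (α₁ + 2α₂) = 7.56 / 0.9745 = 7.76 mmol/kg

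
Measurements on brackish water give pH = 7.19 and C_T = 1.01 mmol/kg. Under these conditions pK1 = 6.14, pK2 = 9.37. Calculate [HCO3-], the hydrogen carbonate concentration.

[HCO3⁻] = 0.922 mmol/kg

α₁ = 1 / (1 + [H⁺]/K1 + K2/[H⁺]) = 1 / (1 + 10^-1.05 + 10^-2.18)
   = 1 / (1 + 0.089125 + 0.0066069) = 1/1.0957 = 0.9126
[HCO3⁻] = α₁ × DIC = 0.9126 × 1.01 = 0.922 mmol/kg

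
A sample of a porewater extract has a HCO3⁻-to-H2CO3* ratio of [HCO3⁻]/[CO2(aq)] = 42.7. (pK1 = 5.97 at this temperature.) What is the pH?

From K1 = [H⁺][HCO3⁻]/[CO2(aq)]:  pH = pK1 + log₁₀([HCO3⁻]/[CO2(aq)])
log₁₀(42.7) = +1.630
pH = 5.97 + (+1.630) = 7.60

pH = 7.60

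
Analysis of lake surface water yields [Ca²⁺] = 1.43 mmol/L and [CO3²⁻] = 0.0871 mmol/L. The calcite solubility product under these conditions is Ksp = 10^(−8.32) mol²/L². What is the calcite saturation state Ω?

Ω = 26.0

Ksp = 10^(−8.32) = 4.786×10^-9
Ω = [Ca²⁺][CO3²⁻]/Ksp = (1.43×10^-3)(0.0871×10^-3) / 4.786×10^-9 = 26.0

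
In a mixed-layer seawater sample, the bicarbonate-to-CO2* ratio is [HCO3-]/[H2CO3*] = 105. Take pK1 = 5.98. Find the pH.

pH = 8.00

From K1 = [H⁺][HCO3-]/[H2CO3*]:  pH = pK1 + log₁₀([HCO3-]/[H2CO3*])
log₁₀(105) = +2.021
pH = 5.98 + (+2.021) = 8.00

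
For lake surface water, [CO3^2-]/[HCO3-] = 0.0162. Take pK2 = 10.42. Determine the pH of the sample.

pH = 8.63

From K2 = [H⁺][CO3^2-]/[HCO3-]:  pH = pK2 + log₁₀([CO3^2-]/[HCO3-])
log₁₀(0.0162) = -1.790
pH = 10.42 + (-1.790) = 8.63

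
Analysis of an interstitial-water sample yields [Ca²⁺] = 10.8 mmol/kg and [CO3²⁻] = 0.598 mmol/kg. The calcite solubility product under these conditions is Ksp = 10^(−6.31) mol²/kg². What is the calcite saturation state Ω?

Ksp = 10^(−6.31) = 4.898×10^-7
Ω = [Ca²⁺][CO3²⁻]/Ksp = (10.8×10^-3)(0.598×10^-3) / 4.898×10^-7 = 13.2

Ω = 13.2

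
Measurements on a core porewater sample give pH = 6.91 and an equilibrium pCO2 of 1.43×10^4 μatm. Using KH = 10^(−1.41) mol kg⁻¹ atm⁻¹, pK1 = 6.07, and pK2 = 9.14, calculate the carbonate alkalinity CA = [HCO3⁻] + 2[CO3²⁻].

[CO2*] = KH · pCO2 = 10^(−1.41) × 1.43×10^4×10^-6 = 5.563×10^-4 mol/kg
α₀ = 1/(1 + K1/[H⁺] + K1K2/[H⁺]²) = 1/(1 + 10^+0.84 + 10^-1.39) = 0.1256
DIC = [CO2*]/α₀ = 5.563×10^-4 / 0.1256 = 4.428 mmol/kg
CA = (α₁ + 2α₂)·DIC = (0.8692 + 2×0.005118) × 4.428 = 3.89 mmol/kg

CA = 3.89 mmol/kg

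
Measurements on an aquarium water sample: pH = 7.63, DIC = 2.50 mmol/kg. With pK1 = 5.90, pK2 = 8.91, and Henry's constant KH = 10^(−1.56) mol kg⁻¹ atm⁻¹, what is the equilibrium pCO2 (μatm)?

α₀ = 1 / (1 + K1/[H⁺] + K1K2/[H⁺]²) = 1 / (1 + 10^+1.73 + 10^+0.45)
   = 1 / (1 + 53.703 + 2.8184) = 1/57.522 = 0.01738
[CO2*] = α₀ × DIC = 0.01738 × 2.50 = 0.04346 mmol/kg
pCO2 = [CO2*]/KH = 4.346×10^-5 / 2.754×10^-2 = 1580 μatm

pCO2 = 1580 μatm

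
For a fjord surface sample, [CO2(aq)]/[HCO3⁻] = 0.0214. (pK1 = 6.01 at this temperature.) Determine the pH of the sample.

pH = 7.68

From K1 = [H⁺][HCO3⁻]/[CO2(aq)]:  pH = pK1 − log₁₀([CO2(aq)]/[HCO3⁻])
log₁₀(0.0214) = -1.670
pH = 6.01 − (-1.670) = 7.68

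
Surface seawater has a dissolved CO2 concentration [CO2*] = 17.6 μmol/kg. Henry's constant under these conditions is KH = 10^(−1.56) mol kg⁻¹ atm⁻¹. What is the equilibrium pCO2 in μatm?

pCO2 = 639 μatm

KH = 10^(−1.56) = 2.754×10^-2 mol kg⁻¹ atm⁻¹
pCO2 = [CO2*]/KH = 17.6×10^-6 / 2.754×10^-2 = 6.39×10^-4 atm = 639 μatm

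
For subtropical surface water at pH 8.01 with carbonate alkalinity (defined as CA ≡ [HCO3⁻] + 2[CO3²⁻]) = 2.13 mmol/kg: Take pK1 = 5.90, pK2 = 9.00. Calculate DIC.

CA = [HCO3⁻] + 2[CO3²⁻] = (α₁ + 2α₂)·DIC
At pH 8.01: [H⁺]/K1 = 10^-2.11 = 0.0077625, K2/[H⁺] = 10^-0.99 = 0.10233
α₁ = 1/(1 + 0.0077625 + 0.10233) = 1/1.1101 = 0.9008; α₂ = α₁·K2/[H⁺] = 0.09218
α₁ + 2α₂ = 1.0852
DIC = CA / (α₁ + 2α₂) = 2.13 / 1.0852 = 1.96 mmol/kg

DIC = 1.96 mmol/kg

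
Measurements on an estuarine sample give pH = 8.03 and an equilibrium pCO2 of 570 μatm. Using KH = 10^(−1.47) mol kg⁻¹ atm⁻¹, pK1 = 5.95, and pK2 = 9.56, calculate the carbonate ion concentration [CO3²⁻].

[CO3²⁻] = 0.0685 mmol/kg

[CO2*] = KH · pCO2 = 10^(−1.47) × 570×10^-6 = 1.931×10^-5 mol/kg
α₀ = 1/(1 + K1/[H⁺] + K1K2/[H⁺]²) = 1/(1 + 10^+2.08 + 10^+0.55) = 0.008014
DIC = [CO2*]/α₀ = 1.931×10^-5 / 0.008014 = 2.410 mmol/kg
[CO3²⁻] = α₂·DIC; α₂ = 0.02844, so [CO3²⁻] = 0.02844 × 2.410 = 0.0685 mmol/kg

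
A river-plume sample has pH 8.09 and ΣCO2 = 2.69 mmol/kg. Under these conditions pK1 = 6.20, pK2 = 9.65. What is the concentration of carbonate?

α₂ = 1 / (1 + [H⁺]/K2 + [H⁺]²/(K1K2)) = 1 / (1 + 10^+1.56 + 10^-0.33)
   = 1 / (1 + 36.308 + 0.46774) = 1/37.776 = 0.02647
[CO3²⁻] = α₂ × DIC = 0.02647 × 2.69 = 0.0712 mmol/kg

[CO3²⁻] = 0.0712 mmol/kg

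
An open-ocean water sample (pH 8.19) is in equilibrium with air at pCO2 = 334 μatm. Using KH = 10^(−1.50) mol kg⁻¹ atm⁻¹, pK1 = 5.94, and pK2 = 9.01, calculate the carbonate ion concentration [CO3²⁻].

[CO3²⁻] = 0.284 mmol/kg

[CO2*] = KH · pCO2 = 10^(−1.50) × 334×10^-6 = 1.056×10^-5 mol/kg
α₀ = 1/(1 + K1/[H⁺] + K1K2/[H⁺]²) = 1/(1 + 10^+2.25 + 10^+1.43) = 0.004860
DIC = [CO2*]/α₀ = 1.056×10^-5 / 0.004860 = 2.173 mmol/kg
[CO3²⁻] = α₂·DIC; α₂ = 0.1308, so [CO3²⁻] = 0.1308 × 2.173 = 0.284 mmol/kg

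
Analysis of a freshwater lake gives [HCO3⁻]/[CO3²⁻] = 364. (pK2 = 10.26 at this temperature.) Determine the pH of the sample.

pH = 7.70

From K2 = [H⁺][CO3²⁻]/[HCO3⁻]:  pH = pK2 − log₁₀([HCO3⁻]/[CO3²⁻])
log₁₀(364) = +2.561
pH = 10.26 − (+2.561) = 7.70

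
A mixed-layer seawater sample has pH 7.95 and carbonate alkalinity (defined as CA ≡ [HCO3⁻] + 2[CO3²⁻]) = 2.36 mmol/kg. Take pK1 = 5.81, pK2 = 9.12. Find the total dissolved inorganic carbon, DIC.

CA = [HCO3⁻] + 2[CO3²⁻] = (α₁ + 2α₂)·DIC
At pH 7.95: [H⁺]/K1 = 10^-2.14 = 0.0072444, K2/[H⁺] = 10^-1.17 = 0.067608
α₁ = 1/(1 + 0.0072444 + 0.067608) = 1/1.0749 = 0.9304; α₂ = α₁·K2/[H⁺] = 0.06290
α₁ + 2α₂ = 1.0562
DIC = CA / (α₁ + 2α₂) = 2.36 / 1.0562 = 2.23 mmol/kg

DIC = 2.23 mmol/kg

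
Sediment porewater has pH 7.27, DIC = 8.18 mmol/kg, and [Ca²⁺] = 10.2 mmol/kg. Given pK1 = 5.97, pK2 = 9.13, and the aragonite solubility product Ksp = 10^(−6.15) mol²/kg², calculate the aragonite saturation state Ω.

Ω = 1.53

α₂ = 1 / (1 + [H⁺]/K2 + [H⁺]²/(K1K2)) = 1 / (1 + 10^+1.86 + 10^+0.56)
   = 1 / (1 + 72.444 + 3.6308) = 1/77.074 = 0.01297
[CO3²⁻] = α₂ × DIC = 0.01297 × 8.18 = 0.1061 mmol/kg
Ksp = 10^(−6.15) = 7.079×10^-7
Ω = [Ca²⁺][CO3²⁻]/Ksp = (10.2×10^-3)(1.061×10^-4) / 7.079×10^-7 = 1.53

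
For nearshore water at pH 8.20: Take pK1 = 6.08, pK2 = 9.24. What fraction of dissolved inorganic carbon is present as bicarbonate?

α₁ = 1 / (1 + [H⁺]/K1 + K2/[H⁺]) = 1 / (1 + 10^-2.12 + 10^-1.04)
   = 1 / (1 + 0.0075858 + 0.091201) = 1/1.0988 = 0.9101

α₁ = 0.910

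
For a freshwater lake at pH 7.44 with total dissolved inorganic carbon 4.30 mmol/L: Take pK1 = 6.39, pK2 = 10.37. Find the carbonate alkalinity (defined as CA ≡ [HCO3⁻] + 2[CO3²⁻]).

CA = 3.95 mmol/L

CA = [HCO3⁻] + 2[CO3²⁻] = (α₁ + 2α₂)·DIC
At pH 7.44: [H⁺]/K1 = 10^-1.05 = 0.089125, K2/[H⁺] = 10^-2.93 = 0.0011749
α₁ = 1/(1 + 0.089125 + 0.0011749) = 1/1.0903 = 0.9172; α₂ = α₁·K2/[H⁺] = 0.001078
α₁ + 2α₂ = 0.9193
CA = 0.9193 × 4.30 = 3.95 mmol/L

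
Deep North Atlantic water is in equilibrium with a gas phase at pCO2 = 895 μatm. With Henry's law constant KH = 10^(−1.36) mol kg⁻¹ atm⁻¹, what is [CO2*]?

KH = 10^(−1.36) = 4.365×10^-2 mol kg⁻¹ atm⁻¹
[CO2*] = KH · pCO2 = 4.365×10^-2 × 895×10^-6 atm = 3.91×10^-5 mol/kg

[CO2*] = 39.1 μmol/kg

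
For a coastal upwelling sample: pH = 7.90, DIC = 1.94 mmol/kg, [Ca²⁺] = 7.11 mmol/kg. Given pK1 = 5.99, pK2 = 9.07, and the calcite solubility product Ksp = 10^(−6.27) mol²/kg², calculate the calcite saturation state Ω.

Ω = 1.61

α₂ = 1 / (1 + [H⁺]/K2 + [H⁺]²/(K1K2)) = 1 / (1 + 10^+1.17 + 10^-0.74)
   = 1 / (1 + 14.791 + 0.18197) = 1/15.973 = 0.06261
[CO3²⁻] = α₂ × DIC = 0.06261 × 1.94 = 0.1215 mmol/kg
Ksp = 10^(−6.27) = 5.370×10^-7
Ω = [Ca²⁺][CO3²⁻]/Ksp = (7.11×10^-3)(1.215×10^-4) / 5.370×10^-7 = 1.61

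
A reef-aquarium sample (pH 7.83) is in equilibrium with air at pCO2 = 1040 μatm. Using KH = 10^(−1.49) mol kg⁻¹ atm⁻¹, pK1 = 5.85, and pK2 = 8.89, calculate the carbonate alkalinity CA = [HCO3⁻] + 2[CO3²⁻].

CA = 3.77 mmol/kg

[CO2*] = KH · pCO2 = 10^(−1.49) × 1040×10^-6 = 3.365×10^-5 mol/kg
α₀ = 1/(1 + K1/[H⁺] + K1K2/[H⁺]²) = 1/(1 + 10^+1.98 + 10^+0.92) = 0.009540
DIC = [CO2*]/α₀ = 3.365×10^-5 / 0.009540 = 3.527 mmol/kg
CA = (α₁ + 2α₂)·DIC = (0.9111 + 2×0.07935) × 3.527 = 3.77 mmol/kg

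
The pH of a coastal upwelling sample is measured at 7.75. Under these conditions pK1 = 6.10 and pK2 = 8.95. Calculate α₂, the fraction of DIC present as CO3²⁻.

α₂ = 1 / (1 + [H⁺]/K2 + [H⁺]²/(K1K2)) = 1 / (1 + 10^+1.20 + 10^-0.45)
   = 1 / (1 + 15.849 + 0.35481) = 1/17.204 = 0.05813

α₂ = 0.0581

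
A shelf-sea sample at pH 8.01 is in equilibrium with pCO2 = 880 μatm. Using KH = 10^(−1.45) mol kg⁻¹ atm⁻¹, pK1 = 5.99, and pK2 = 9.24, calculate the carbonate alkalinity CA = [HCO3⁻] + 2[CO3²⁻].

CA = 3.65 mmol/kg

[CO2*] = KH · pCO2 = 10^(−1.45) × 880×10^-6 = 3.122×10^-5 mol/kg
α₀ = 1/(1 + K1/[H⁺] + K1K2/[H⁺]²) = 1/(1 + 10^+2.02 + 10^+0.79) = 0.008938
DIC = [CO2*]/α₀ = 3.122×10^-5 / 0.008938 = 3.493 mmol/kg
CA = (α₁ + 2α₂)·DIC = (0.9359 + 2×0.05511) × 3.493 = 3.65 mmol/kg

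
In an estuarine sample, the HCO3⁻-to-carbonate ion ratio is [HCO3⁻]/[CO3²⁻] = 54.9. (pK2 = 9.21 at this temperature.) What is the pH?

pH = 7.47

From K2 = [H⁺][CO3²⁻]/[HCO3⁻]:  pH = pK2 − log₁₀([HCO3⁻]/[CO3²⁻])
log₁₀(54.9) = +1.740
pH = 9.21 − (+1.740) = 7.47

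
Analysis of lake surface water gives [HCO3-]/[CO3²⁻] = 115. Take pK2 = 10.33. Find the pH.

From K2 = [H⁺][CO3²⁻]/[HCO3-]:  pH = pK2 − log₁₀([HCO3-]/[CO3²⁻])
log₁₀(115) = +2.061
pH = 10.33 − (+2.061) = 8.27

pH = 8.27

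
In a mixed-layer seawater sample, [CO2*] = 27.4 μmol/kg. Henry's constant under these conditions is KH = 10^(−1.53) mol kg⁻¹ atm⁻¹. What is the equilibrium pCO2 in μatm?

KH = 10^(−1.53) = 2.951×10^-2 mol kg⁻¹ atm⁻¹
pCO2 = [CO2*]/KH = 27.4×10^-6 / 2.951×10^-2 = 9.28×10^-4 atm = 928 μatm

pCO2 = 928 μatm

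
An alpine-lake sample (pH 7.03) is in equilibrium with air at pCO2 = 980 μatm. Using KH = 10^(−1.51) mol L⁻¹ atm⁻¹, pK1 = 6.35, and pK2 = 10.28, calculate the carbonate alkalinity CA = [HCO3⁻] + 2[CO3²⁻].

CA = 0.145 mmol/L

[CO2*] = KH · pCO2 = 10^(−1.51) × 980×10^-6 = 3.028×10^-5 mol/L
α₀ = 1/(1 + K1/[H⁺] + K1K2/[H⁺]²) = 1/(1 + 10^+0.68 + 10^-2.57) = 0.1727
DIC = [CO2*]/α₀ = 3.028×10^-5 / 0.1727 = 0.1753 mmol/L
CA = (α₁ + 2α₂)·DIC = (0.8268 + 2×0.0004649) × 0.1753 = 0.145 mmol/L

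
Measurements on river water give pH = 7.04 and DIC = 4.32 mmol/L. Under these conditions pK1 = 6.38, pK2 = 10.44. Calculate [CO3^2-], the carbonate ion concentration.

[CO3²⁻] = 1.41 μmol/L

α₂ = 1 / (1 + [H⁺]/K2 + [H⁺]²/(K1K2)) = 1 / (1 + 10^+3.40 + 10^+2.74)
   = 1 / (1 + 2511.9 + 549.54) = 1/3062.4 = 0.0003265
[CO3²⁻] = α₂ × DIC = 0.0003265 × 4.32 = 0.00141 mmol/L = 1.41 μmol/L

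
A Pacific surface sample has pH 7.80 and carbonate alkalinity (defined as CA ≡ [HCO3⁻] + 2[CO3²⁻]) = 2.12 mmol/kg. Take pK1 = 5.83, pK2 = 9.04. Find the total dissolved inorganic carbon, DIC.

CA = [HCO3⁻] + 2[CO3²⁻] = (α₁ + 2α₂)·DIC
At pH 7.80: [H⁺]/K1 = 10^-1.97 = 0.010715, K2/[H⁺] = 10^-1.24 = 0.057544
α₁ = 1/(1 + 0.010715 + 0.057544) = 1/1.0683 = 0.9361; α₂ = α₁·K2/[H⁺] = 0.05387
α₁ + 2α₂ = 1.0438
DIC = CA / (α₁ + 2α₂) = 2.12 / 1.0438 = 2.03 mmol/kg

DIC = 2.03 mmol/kg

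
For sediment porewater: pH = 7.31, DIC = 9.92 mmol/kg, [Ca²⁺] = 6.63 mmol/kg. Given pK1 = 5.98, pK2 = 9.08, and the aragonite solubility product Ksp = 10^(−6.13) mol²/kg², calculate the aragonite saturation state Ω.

Ω = 1.42

α₂ = 1 / (1 + [H⁺]/K2 + [H⁺]²/(K1K2)) = 1 / (1 + 10^+1.77 + 10^+0.44)
   = 1 / (1 + 58.884 + 2.7542) = 1/62.639 = 0.01596
[CO3²⁻] = α₂ × DIC = 0.01596 × 9.92 = 0.1584 mmol/kg
Ksp = 10^(−6.13) = 7.413×10^-7
Ω = [Ca²⁺][CO3²⁻]/Ksp = (6.63×10^-3)(1.584×10^-4) / 7.413×10^-7 = 1.42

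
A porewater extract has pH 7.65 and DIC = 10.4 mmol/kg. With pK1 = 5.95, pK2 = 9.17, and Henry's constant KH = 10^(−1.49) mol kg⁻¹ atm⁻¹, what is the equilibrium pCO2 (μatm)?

pCO2 = 6110 μatm

α₀ = 1 / (1 + K1/[H⁺] + K1K2/[H⁺]²) = 1 / (1 + 10^+1.70 + 10^+0.18)
   = 1 / (1 + 50.119 + 1.5136) = 1/52.632 = 0.01900
[CO2*] = α₀ × DIC = 0.01900 × 10.4 = 0.1976 mmol/kg
pCO2 = [CO2*]/KH = 1.976×10^-4 / 3.236×10^-2 = 6110 μatm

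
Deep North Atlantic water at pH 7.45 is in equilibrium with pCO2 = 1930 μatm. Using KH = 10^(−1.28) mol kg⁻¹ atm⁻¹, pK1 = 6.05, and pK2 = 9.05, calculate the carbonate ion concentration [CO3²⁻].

[CO2*] = KH · pCO2 = 10^(−1.28) × 1930×10^-6 = 1.013×10^-4 mol/kg
α₀ = 1/(1 + K1/[H⁺] + K1K2/[H⁺]²) = 1/(1 + 10^+1.40 + 10^-0.20) = 0.03738
DIC = [CO2*]/α₀ = 1.013×10^-4 / 0.03738 = 2.709 mmol/kg
[CO3²⁻] = α₂·DIC; α₂ = 0.02359, so [CO3²⁻] = 0.02359 × 2.709 = 0.0639 mmol/kg

[CO3²⁻] = 0.0639 mmol/kg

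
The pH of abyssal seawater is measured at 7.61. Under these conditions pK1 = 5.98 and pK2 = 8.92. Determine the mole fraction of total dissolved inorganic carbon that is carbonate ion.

α₂ = 1 / (1 + [H⁺]/K2 + [H⁺]²/(K1K2)) = 1 / (1 + 10^+1.31 + 10^-0.32)
   = 1 / (1 + 20.417 + 0.47863) = 1/21.896 = 0.04567

α₂ = 0.0457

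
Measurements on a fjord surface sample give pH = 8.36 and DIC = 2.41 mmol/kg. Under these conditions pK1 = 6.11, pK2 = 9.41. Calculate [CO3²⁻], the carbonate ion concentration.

α₂ = 1 / (1 + [H⁺]/K2 + [H⁺]²/(K1K2)) = 1 / (1 + 10^+1.05 + 10^-1.20)
   = 1 / (1 + 11.220 + 0.063096) = 1/12.283 = 0.08141
[CO3²⁻] = α₂ × DIC = 0.08141 × 2.41 = 0.196 mmol/kg

[CO3²⁻] = 0.196 mmol/kg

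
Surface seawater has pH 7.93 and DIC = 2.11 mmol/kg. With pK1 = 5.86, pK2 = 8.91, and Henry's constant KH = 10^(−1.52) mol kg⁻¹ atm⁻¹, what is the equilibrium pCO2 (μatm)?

α₀ = 1 / (1 + K1/[H⁺] + K1K2/[H⁺]²) = 1 / (1 + 10^+2.07 + 10^+1.09)
   = 1 / (1 + 117.49 + 12.303) = 1/130.79 = 0.007646
[CO2*] = α₀ × DIC = 0.007646 × 2.11 = 0.01613 mmol/kg = 16.13 μmol/kg
pCO2 = [CO2*]/KH = 1.613×10^-5 / 3.020×10^-2 = 534 μatm

pCO2 = 534 μatm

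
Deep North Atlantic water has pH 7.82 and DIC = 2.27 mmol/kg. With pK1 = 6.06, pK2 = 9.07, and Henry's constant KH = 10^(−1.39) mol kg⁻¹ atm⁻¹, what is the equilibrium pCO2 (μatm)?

pCO2 = 902 μatm

α₀ = 1 / (1 + K1/[H⁺] + K1K2/[H⁺]²) = 1 / (1 + 10^+1.76 + 10^+0.51)
   = 1 / (1 + 57.544 + 3.2359) = 1/61.780 = 0.01619
[CO2*] = α₀ × DIC = 0.01619 × 2.27 = 0.03674 mmol/kg
pCO2 = [CO2*]/KH = 3.674×10^-5 / 4.074×10^-2 = 902 μatm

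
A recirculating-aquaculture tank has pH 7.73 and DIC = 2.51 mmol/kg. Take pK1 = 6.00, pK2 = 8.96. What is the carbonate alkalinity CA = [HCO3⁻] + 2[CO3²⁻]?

CA = [HCO3⁻] + 2[CO3²⁻] = (α₁ + 2α₂)·DIC
At pH 7.73: [H⁺]/K1 = 10^-1.73 = 0.018621, K2/[H⁺] = 10^-1.23 = 0.058884
α₁ = 1/(1 + 0.018621 + 0.058884) = 1/1.0775 = 0.9281; α₂ = α₁·K2/[H⁺] = 0.05465
α₁ + 2α₂ = 1.0374
CA = 1.0374 × 2.51 = 2.60 mmol/kg

CA = 2.60 mmol/kg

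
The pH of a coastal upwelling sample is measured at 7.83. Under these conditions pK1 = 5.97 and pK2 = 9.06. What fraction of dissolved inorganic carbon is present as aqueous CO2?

α₀ = 0.0129

α₀ = 1 / (1 + K1/[H⁺] + K1K2/[H⁺]²) = 1 / (1 + 10^+1.86 + 10^+0.63)
   = 1 / (1 + 72.444 + 4.2658) = 1/77.709 = 0.01287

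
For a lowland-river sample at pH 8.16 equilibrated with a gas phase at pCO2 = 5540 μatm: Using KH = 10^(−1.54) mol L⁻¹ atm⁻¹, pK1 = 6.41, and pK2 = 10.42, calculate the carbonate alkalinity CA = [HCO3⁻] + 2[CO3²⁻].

[CO2*] = KH · pCO2 = 10^(−1.54) × 5540×10^-6 = 1.598×10^-4 mol/L
α₀ = 1/(1 + K1/[H⁺] + K1K2/[H⁺]²) = 1/(1 + 10^+1.75 + 10^-0.51) = 0.01738
DIC = [CO2*]/α₀ = 1.598×10^-4 / 0.01738 = 9.194 mmol/L
CA = (α₁ + 2α₂)·DIC = (0.9773 + 2×0.005370) × 9.194 = 9.08 mmol/L

CA = 9.08 mmol/L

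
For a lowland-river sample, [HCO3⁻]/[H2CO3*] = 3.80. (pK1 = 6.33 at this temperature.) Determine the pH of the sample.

pH = 6.91

From K1 = [H⁺][HCO3⁻]/[H2CO3*]:  pH = pK1 + log₁₀([HCO3⁻]/[H2CO3*])
log₁₀(3.80) = +0.580
pH = 6.33 + (+0.580) = 6.91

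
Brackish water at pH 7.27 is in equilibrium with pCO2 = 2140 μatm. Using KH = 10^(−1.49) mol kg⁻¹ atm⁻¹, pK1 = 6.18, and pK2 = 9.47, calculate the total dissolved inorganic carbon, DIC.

[CO2*] = KH · pCO2 = 10^(−1.49) × 2140×10^-6 = 6.925×10^-5 mol/kg
α₀ = 1/(1 + K1/[H⁺] + K1K2/[H⁺]²) = 1/(1 + 10^+1.09 + 10^-1.11) = 0.07474
DIC = [CO2*]/α₀ = 6.925×10^-5 / 0.07474 = 0.927 mmol/kg

DIC = 0.927 mmol/kg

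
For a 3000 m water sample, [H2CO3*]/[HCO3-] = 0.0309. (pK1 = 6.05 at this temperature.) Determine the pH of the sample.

From K1 = [H⁺][HCO3-]/[H2CO3*]:  pH = pK1 − log₁₀([H2CO3*]/[HCO3-])
log₁₀(0.0309) = -1.510
pH = 6.05 − (-1.510) = 7.56

pH = 7.56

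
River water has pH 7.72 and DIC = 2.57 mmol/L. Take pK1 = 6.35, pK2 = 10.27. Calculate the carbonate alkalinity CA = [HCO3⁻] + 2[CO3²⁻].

CA = [HCO3⁻] + 2[CO3²⁻] = (α₁ + 2α₂)·DIC
At pH 7.72: [H⁺]/K1 = 10^-1.37 = 0.042658, K2/[H⁺] = 10^-2.55 = 0.0028184
α₁ = 1/(1 + 0.042658 + 0.0028184) = 1/1.0455 = 0.9565; α₂ = α₁·K2/[H⁺] = 0.002696
α₁ + 2α₂ = 0.9619
CA = 0.9619 × 2.57 = 2.47 mmol/L

CA = 2.47 mmol/L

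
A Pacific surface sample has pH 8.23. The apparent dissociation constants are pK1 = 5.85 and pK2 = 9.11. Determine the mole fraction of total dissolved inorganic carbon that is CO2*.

α₀ = 1 / (1 + K1/[H⁺] + K1K2/[H⁺]²) = 1 / (1 + 10^+2.38 + 10^+1.50)
   = 1 / (1 + 239.88 + 31.623) = 1/272.51 = 0.003670

α₀ = 0.00367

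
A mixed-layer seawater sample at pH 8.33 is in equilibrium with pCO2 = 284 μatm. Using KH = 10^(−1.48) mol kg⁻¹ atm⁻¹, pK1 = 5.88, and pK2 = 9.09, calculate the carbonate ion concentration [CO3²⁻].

[CO3²⁻] = 0.461 mmol/kg

[CO2*] = KH · pCO2 = 10^(−1.48) × 284×10^-6 = 9.404×10^-6 mol/kg
α₀ = 1/(1 + K1/[H⁺] + K1K2/[H⁺]²) = 1/(1 + 10^+2.45 + 10^+1.69) = 0.003014
DIC = [CO2*]/α₀ = 9.404×10^-6 / 0.003014 = 3.120 mmol/kg
[CO3²⁻] = α₂·DIC; α₂ = 0.1476, so [CO3²⁻] = 0.1476 × 3.120 = 0.461 mmol/kg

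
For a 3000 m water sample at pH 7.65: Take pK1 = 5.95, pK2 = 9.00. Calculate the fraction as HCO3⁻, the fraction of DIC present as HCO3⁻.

α₁ = 0.939

α₁ = 1 / (1 + [H⁺]/K1 + K2/[H⁺]) = 1 / (1 + 10^-1.70 + 10^-1.35)
   = 1 / (1 + 0.019953 + 0.044668) = 1/1.0646 = 0.9393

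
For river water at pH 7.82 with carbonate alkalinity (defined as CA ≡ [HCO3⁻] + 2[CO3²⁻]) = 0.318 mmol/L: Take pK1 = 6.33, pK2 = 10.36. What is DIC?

DIC = 0.327 mmol/L

CA = [HCO3⁻] + 2[CO3²⁻] = (α₁ + 2α₂)·DIC
At pH 7.82: [H⁺]/K1 = 10^-1.49 = 0.032359, K2/[H⁺] = 10^-2.54 = 0.0028840
α₁ = 1/(1 + 0.032359 + 0.0028840) = 1/1.0352 = 0.9660; α₂ = α₁·K2/[H⁺] = 0.002786
α₁ + 2α₂ = 0.9715
DIC = CA / (α₁ + 2α₂) = 0.318 / 0.9715 = 0.327 mmol/L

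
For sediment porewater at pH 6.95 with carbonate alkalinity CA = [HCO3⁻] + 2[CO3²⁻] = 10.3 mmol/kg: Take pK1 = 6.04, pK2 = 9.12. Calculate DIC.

CA = [HCO3⁻] + 2[CO3²⁻] = (α₁ + 2α₂)·DIC
At pH 6.95: [H⁺]/K1 = 10^-0.91 = 0.12303, K2/[H⁺] = 10^-2.17 = 0.0067608
α₁ = 1/(1 + 0.12303 + 0.0067608) = 1/1.1298 = 0.8851; α₂ = α₁·K2/[H⁺] = 0.005984
α₁ + 2α₂ = 0.8971
DIC = CA / (α₁ + 2α₂) = 10.3 / 0.8971 = 11.5 mmol/kg

DIC = 11.5 mmol/kg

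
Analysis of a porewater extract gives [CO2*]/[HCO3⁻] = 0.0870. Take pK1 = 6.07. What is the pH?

From K1 = [H⁺][HCO3⁻]/[CO2*]:  pH = pK1 − log₁₀([CO2*]/[HCO3⁻])
log₁₀(0.0870) = -1.060
pH = 6.07 − (-1.060) = 7.13

pH = 7.13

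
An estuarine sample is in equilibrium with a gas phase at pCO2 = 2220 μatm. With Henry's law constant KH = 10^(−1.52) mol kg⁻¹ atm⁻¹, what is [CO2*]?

KH = 10^(−1.52) = 3.020×10^-2 mol kg⁻¹ atm⁻¹
[CO2*] = KH · pCO2 = 3.020×10^-2 × 2220×10^-6 atm = 6.70×10^-5 mol/kg

[CO2*] = 67.0 μmol/kg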